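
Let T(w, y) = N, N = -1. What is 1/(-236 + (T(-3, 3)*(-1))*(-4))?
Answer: -1/240 ≈ -0.0041667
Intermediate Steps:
T(w, y) = -1
1/(-236 + (T(-3, 3)*(-1))*(-4)) = 1/(-236 - 1*(-1)*(-4)) = 1/(-236 + 1*(-4)) = 1/(-236 - 4) = 1/(-240) = -1/240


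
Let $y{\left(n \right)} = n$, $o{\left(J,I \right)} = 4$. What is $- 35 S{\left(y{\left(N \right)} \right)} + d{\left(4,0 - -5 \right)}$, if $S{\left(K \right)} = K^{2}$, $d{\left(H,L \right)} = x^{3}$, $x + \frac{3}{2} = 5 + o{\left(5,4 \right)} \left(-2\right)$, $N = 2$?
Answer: $- \frac{1849}{8} \approx -231.13$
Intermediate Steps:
$x = - \frac{9}{2}$ ($x = - \frac{3}{2} + \left(5 + 4 \left(-2\right)\right) = - \frac{3}{2} + \left(5 - 8\right) = - \frac{3}{2} - 3 = - \frac{9}{2} \approx -4.5$)
$d{\left(H,L \right)} = - \frac{729}{8}$ ($d{\left(H,L \right)} = \left(- \frac{9}{2}\right)^{3} = - \frac{729}{8}$)
$- 35 S{\left(y{\left(N \right)} \right)} + d{\left(4,0 - -5 \right)} = - 35 \cdot 2^{2} - \frac{729}{8} = \left(-35\right) 4 - \frac{729}{8} = -140 - \frac{729}{8} = - \frac{1849}{8}$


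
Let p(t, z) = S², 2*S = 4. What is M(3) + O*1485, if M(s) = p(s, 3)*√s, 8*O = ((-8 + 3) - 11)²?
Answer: 47520 + 4*√3 ≈ 47527.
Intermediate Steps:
S = 2 (S = (½)*4 = 2)
p(t, z) = 4 (p(t, z) = 2² = 4)
O = 32 (O = ((-8 + 3) - 11)²/8 = (-5 - 11)²/8 = (⅛)*(-16)² = (⅛)*256 = 32)
M(s) = 4*√s
M(3) + O*1485 = 4*√3 + 32*1485 = 4*√3 + 47520 = 47520 + 4*√3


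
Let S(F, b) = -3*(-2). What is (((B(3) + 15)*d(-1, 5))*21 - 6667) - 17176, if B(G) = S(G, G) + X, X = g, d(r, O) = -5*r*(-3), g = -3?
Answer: -29513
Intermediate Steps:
S(F, b) = 6
d(r, O) = 15*r
X = -3
B(G) = 3 (B(G) = 6 - 3 = 3)
(((B(3) + 15)*d(-1, 5))*21 - 6667) - 17176 = (((3 + 15)*(15*(-1)))*21 - 6667) - 17176 = ((18*(-15))*21 - 6667) - 17176 = (-270*21 - 6667) - 17176 = (-5670 - 6667) - 17176 = -12337 - 17176 = -29513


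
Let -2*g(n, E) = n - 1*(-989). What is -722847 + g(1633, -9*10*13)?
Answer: -724158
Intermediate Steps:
g(n, E) = -989/2 - n/2 (g(n, E) = -(n - 1*(-989))/2 = -(n + 989)/2 = -(989 + n)/2 = -989/2 - n/2)
-722847 + g(1633, -9*10*13) = -722847 + (-989/2 - ½*1633) = -722847 + (-989/2 - 1633/2) = -722847 - 1311 = -724158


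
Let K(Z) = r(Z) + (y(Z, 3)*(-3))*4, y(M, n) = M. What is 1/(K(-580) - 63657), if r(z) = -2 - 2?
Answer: -1/56701 ≈ -1.7636e-5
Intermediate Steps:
r(z) = -4
K(Z) = -4 - 12*Z (K(Z) = -4 + (Z*(-3))*4 = -4 - 3*Z*4 = -4 - 12*Z)
1/(K(-580) - 63657) = 1/((-4 - 12*(-580)) - 63657) = 1/((-4 + 6960) - 63657) = 1/(6956 - 63657) = 1/(-56701) = -1/56701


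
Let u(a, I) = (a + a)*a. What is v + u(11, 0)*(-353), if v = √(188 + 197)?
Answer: -85426 + √385 ≈ -85406.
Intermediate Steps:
u(a, I) = 2*a² (u(a, I) = (2*a)*a = 2*a²)
v = √385 ≈ 19.621
v + u(11, 0)*(-353) = √385 + (2*11²)*(-353) = √385 + (2*121)*(-353) = √385 + 242*(-353) = √385 - 85426 = -85426 + √385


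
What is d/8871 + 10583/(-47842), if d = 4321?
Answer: 5939131/22337178 ≈ 0.26589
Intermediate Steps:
d/8871 + 10583/(-47842) = 4321/8871 + 10583/(-47842) = 4321*(1/8871) + 10583*(-1/47842) = 4321/8871 - 557/2518 = 5939131/22337178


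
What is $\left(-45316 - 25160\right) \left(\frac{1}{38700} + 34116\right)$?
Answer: $- \frac{7754058477473}{3225} \approx -2.4044 \cdot 10^{9}$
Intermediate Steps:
$\left(-45316 - 25160\right) \left(\frac{1}{38700} + 34116\right) = - 70476 \left(\frac{1}{38700} + 34116\right) = \left(-70476\right) \frac{1320289201}{38700} = - \frac{7754058477473}{3225}$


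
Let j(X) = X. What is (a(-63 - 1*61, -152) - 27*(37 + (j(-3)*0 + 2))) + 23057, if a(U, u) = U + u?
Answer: 21728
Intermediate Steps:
(a(-63 - 1*61, -152) - 27*(37 + (j(-3)*0 + 2))) + 23057 = (((-63 - 1*61) - 152) - 27*(37 + (-3*0 + 2))) + 23057 = (((-63 - 61) - 152) - 27*(37 + (0 + 2))) + 23057 = ((-124 - 152) - 27*(37 + 2)) + 23057 = (-276 - 27*39) + 23057 = (-276 - 1053) + 23057 = -1329 + 23057 = 21728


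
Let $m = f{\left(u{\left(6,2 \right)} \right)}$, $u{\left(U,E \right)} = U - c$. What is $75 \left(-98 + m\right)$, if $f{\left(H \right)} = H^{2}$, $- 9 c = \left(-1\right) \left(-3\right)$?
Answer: $- \frac{13025}{3} \approx -4341.7$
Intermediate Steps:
$c = - \frac{1}{3}$ ($c = - \frac{\left(-1\right) \left(-3\right)}{9} = \left(- \frac{1}{9}\right) 3 = - \frac{1}{3} \approx -0.33333$)
$u{\left(U,E \right)} = \frac{1}{3} + U$ ($u{\left(U,E \right)} = U - - \frac{1}{3} = U + \frac{1}{3} = \frac{1}{3} + U$)
$m = \frac{361}{9}$ ($m = \left(\frac{1}{3} + 6\right)^{2} = \left(\frac{19}{3}\right)^{2} = \frac{361}{9} \approx 40.111$)
$75 \left(-98 + m\right) = 75 \left(-98 + \frac{361}{9}\right) = 75 \left(- \frac{521}{9}\right) = - \frac{13025}{3}$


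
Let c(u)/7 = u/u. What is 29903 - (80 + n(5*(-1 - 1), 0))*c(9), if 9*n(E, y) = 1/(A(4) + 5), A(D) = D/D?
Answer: 1584515/54 ≈ 29343.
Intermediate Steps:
A(D) = 1
n(E, y) = 1/54 (n(E, y) = 1/(9*(1 + 5)) = (1/9)/6 = (1/9)*(1/6) = 1/54)
c(u) = 7 (c(u) = 7*(u/u) = 7*1 = 7)
29903 - (80 + n(5*(-1 - 1), 0))*c(9) = 29903 - (80 + 1/54)*7 = 29903 - 4321*7/54 = 29903 - 1*30247/54 = 29903 - 30247/54 = 1584515/54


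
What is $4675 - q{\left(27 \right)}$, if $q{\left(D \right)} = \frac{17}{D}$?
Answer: $\frac{126208}{27} \approx 4674.4$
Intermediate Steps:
$4675 - q{\left(27 \right)} = 4675 - \frac{17}{27} = \frac{126208}{27}$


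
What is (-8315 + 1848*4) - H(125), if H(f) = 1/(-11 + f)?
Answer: -105223/114 ≈ -923.01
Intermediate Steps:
(-8315 + 1848*4) - H(125) = (-8315 + 1848*4) - 1/(-11 + 125) = (-8315 + 7392) - 1/114 = -923 - 1*1/114 = -923 - 1/114 = -105223/114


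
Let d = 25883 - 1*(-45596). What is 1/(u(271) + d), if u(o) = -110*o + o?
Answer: 1/41940 ≈ 2.3844e-5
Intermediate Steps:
u(o) = -109*o
d = 71479 (d = 25883 + 45596 = 71479)
1/(u(271) + d) = 1/(-109*271 + 71479) = 1/(-29539 + 71479) = 1/41940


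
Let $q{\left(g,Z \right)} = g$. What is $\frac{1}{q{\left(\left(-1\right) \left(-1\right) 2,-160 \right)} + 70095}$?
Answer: $\frac{1}{70097} \approx 1.4266 \cdot 10^{-5}$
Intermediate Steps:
$\frac{1}{q{\left(\left(-1\right) \left(-1\right) 2,-160 \right)} + 70095} = \frac{1}{\left(-1\right) \left(-1\right) 2 + 70095} = \frac{1}{1 \cdot 2 + 70095} = \frac{1}{2 + 70095} = \frac{1}{70097}$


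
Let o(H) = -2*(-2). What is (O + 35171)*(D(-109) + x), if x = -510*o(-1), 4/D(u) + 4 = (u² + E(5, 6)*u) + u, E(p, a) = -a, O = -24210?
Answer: -138880670918/6211 ≈ -2.2360e+7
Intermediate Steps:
o(H) = 4
D(u) = 4/(-4 + u² - 5*u) (D(u) = 4/(-4 + ((u² + (-1*6)*u) + u)) = 4/(-4 + ((u² - 6*u) + u)) = 4/(-4 + (u² - 5*u)) = 4/(-4 + u² - 5*u))
x = -2040 (x = -510*4 = -2040)
(O + 35171)*(D(-109) + x) = (-24210 + 35171)*(4/(-4 + (-109)² - 5*(-109)) - 2040) = 10961*(4/(-4 + 11881 + 545) - 2040) = 10961*(4/12422 - 2040) = 10961*(4*(1/12422) - 2040) = 10961*(2/6211 - 2040) = 10961*(-12670438/6211) = -138880670918/6211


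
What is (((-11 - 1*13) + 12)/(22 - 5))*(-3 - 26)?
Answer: 348/17 ≈ 20.471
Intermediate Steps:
(((-11 - 1*13) + 12)/(22 - 5))*(-3 - 26) = (((-11 - 13) + 12)/17)*(-29) = ((-24 + 12)*(1/17))*(-29) = -12*1/17*(-29) = -12/17*(-29) = 348/17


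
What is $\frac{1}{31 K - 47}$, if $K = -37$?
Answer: $- \frac{1}{1194} \approx -0.00083752$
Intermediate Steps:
$\frac{1}{31 K - 47} = \frac{1}{31 \left(-37\right) - 47} = \frac{1}{-1147 - 47} = \frac{1}{-1194} = - \frac{1}{1194}$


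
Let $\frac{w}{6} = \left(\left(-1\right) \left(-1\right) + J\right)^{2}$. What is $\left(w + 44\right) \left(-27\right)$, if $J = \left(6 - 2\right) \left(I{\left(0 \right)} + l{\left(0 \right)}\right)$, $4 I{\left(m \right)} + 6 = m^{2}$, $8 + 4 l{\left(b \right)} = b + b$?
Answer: $-28566$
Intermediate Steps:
$l{\left(b \right)} = -2 + \frac{b}{2}$ ($l{\left(b \right)} = -2 + \frac{b + b}{4} = -2 + \frac{2 b}{4} = -2 + \frac{b}{2}$)
$I{\left(m \right)} = - \frac{3}{2} + \frac{m^{2}}{4}$
$J = -14$ ($J = \left(6 - 2\right) \left(\left(- \frac{3}{2} + \frac{0^{2}}{4}\right) + \left(-2 + \frac{1}{2} \cdot 0\right)\right) = 4 \left(\left(- \frac{3}{2} + \frac{1}{4} \cdot 0\right) + \left(-2 + 0\right)\right) = 4 \left(\left(- \frac{3}{2} + 0\right) - 2\right) = 4 \left(- \frac{3}{2} - 2\right) = 4 \left(- \frac{7}{2}\right) = -14$)
$w = 1014$ ($w = 6 \left(\left(-1\right) \left(-1\right) - 14\right)^{2} = 6 \left(1 - 14\right)^{2} = 6 \left(-13\right)^{2} = 6 \cdot 169 = 1014$)
$\left(w + 44\right) \left(-27\right) = \left(1014 + 44\right) \left(-27\right) = 1058 \left(-27\right) = -28566$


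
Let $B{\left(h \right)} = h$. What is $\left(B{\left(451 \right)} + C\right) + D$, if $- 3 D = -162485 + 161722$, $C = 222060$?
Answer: $\frac{668296}{3} \approx 2.2277 \cdot 10^{5}$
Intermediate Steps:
$D = \frac{763}{3}$ ($D = - \frac{-162485 + 161722}{3} = \left(- \frac{1}{3}\right) \left(-763\right) = \frac{763}{3} \approx 254.33$)
$\left(B{\left(451 \right)} + C\right) + D = \left(451 + 222060\right) + \frac{763}{3} = 222511 + \frac{763}{3} = \frac{668296}{3}$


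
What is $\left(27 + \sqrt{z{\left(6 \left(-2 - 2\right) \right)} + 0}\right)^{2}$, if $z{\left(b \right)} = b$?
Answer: $705 + 108 i \sqrt{6} \approx 705.0 + 264.54 i$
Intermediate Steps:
$\left(27 + \sqrt{z{\left(6 \left(-2 - 2\right) \right)} + 0}\right)^{2} = \left(27 + \sqrt{6 \left(-2 - 2\right) + 0}\right)^{2} = \left(27 + \sqrt{6 \left(-4\right) + 0}\right)^{2} = \left(27 + \sqrt{-24 + 0}\right)^{2} = \left(27 + \sqrt{-24}\right)^{2} = \left(27 + 2 i \sqrt{6}\right)^{2}$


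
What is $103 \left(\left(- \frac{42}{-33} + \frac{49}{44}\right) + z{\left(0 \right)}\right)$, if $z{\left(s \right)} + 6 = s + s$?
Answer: $- \frac{16377}{44} \approx -372.2$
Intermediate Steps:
$z{\left(s \right)} = -6 + 2 s$ ($z{\left(s \right)} = -6 + \left(s + s\right) = -6 + 2 s$)
$103 \left(\left(- \frac{42}{-33} + \frac{49}{44}\right) + z{\left(0 \right)}\right) = 103 \left(\left(- \frac{42}{-33} + \frac{49}{44}\right) + \left(-6 + 2 \cdot 0\right)\right) = 103 \left(\left(\left(-42\right) \left(- \frac{1}{33}\right) + 49 \cdot \frac{1}{44}\right) + \left(-6 + 0\right)\right) = 103 \left(\left(\frac{14}{11} + \frac{49}{44}\right) - 6\right) = 103 \left(\frac{105}{44} - 6\right) = 103 \left(- \frac{159}{44}\right) = - \frac{16377}{44}$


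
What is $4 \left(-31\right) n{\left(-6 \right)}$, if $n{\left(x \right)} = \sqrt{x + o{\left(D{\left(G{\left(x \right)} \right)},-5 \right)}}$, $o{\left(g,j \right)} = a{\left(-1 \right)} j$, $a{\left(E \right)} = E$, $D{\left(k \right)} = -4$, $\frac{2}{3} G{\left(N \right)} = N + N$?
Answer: $- 124 i \approx - 124.0 i$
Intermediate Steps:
$G{\left(N \right)} = 3 N$ ($G{\left(N \right)} = \frac{3 \left(N + N\right)}{2} = \frac{3 \cdot 2 N}{2} = 3 N$)
$o{\left(g,j \right)} = - j$
$n{\left(x \right)} = \sqrt{5 + x}$ ($n{\left(x \right)} = \sqrt{x - -5} = \sqrt{x + 5} = \sqrt{5 + x}$)
$4 \left(-31\right) n{\left(-6 \right)} = 4 \left(-31\right) \sqrt{5 - 6} = - 124 \sqrt{-1} = - 124 i$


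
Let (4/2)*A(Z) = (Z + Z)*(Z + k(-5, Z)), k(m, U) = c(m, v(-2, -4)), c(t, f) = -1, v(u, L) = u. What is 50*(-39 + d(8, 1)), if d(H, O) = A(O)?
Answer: -1950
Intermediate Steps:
k(m, U) = -1
A(Z) = Z*(-1 + Z) (A(Z) = ((Z + Z)*(Z - 1))/2 = ((2*Z)*(-1 + Z))/2 = (2*Z*(-1 + Z))/2 = Z*(-1 + Z))
d(H, O) = O*(-1 + O)
50*(-39 + d(8, 1)) = 50*(-39 + 1*(-1 + 1)) = 50*(-39 + 1*0) = 50*(-39 + 0) = 50*(-39) = -1950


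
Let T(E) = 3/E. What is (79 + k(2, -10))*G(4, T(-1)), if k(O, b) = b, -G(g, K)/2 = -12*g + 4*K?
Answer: 8280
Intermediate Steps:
G(g, K) = -8*K + 24*g (G(g, K) = -2*(-12*g + 4*K) = -8*K + 24*g)
(79 + k(2, -10))*G(4, T(-1)) = (79 - 10)*(-24/(-1) + 24*4) = 69*(-24*(-1) + 96) = 69*(-8*(-3) + 96) = 69*(24 + 96) = 69*120 = 8280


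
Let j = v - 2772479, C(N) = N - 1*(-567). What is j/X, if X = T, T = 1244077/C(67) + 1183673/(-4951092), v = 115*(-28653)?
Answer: -501212321988744/162073400879 ≈ -3092.5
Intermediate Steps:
C(N) = 567 + N (C(N) = N + 567 = 567 + N)
v = -3295095
T = 3079394616701/1569496164 (T = 1244077/(567 + 67) + 1183673/(-4951092) = 1244077/634 + 1183673*(-1/4951092) = 1244077*(1/634) - 1183673/4951092 = 1244077/634 - 1183673/4951092 = 3079394616701/1569496164 ≈ 1962.0)
j = -6067574 (j = -3295095 - 2772479 = -6067574)
X = 3079394616701/1569496164 ≈ 1962.0
j/X = -6067574/3079394616701/1569496164 = -6067574*1569496164/3079394616701 = -501212321988744/162073400879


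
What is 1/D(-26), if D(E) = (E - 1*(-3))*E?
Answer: 1/598 ≈ 0.0016722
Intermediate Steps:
D(E) = E*(3 + E) (D(E) = (E + 3)*E = (3 + E)*E = E*(3 + E))
1/D(-26) = 1/(-26*(3 - 26)) = 1/(-26*(-23)) = 1/598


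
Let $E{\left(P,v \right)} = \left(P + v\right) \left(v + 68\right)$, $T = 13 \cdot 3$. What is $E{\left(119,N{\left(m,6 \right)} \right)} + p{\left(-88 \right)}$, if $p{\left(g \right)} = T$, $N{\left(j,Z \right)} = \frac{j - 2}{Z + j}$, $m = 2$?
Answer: $8131$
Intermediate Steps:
$N{\left(j,Z \right)} = \frac{-2 + j}{Z + j}$
$T = 39$
$E{\left(P,v \right)} = \left(68 + v\right) \left(P + v\right)$ ($E{\left(P,v \right)} = \left(P + v\right) \left(68 + v\right) = \left(68 + v\right) \left(P + v\right)$)
$p{\left(g \right)} = 39$
$E{\left(119,N{\left(m,6 \right)} \right)} + p{\left(-88 \right)} = \left(\left(\frac{-2 + 2}{6 + 2}\right)^{2} + 68 \cdot 119 + 68 \frac{-2 + 2}{6 + 2} + 119 \frac{-2 + 2}{6 + 2}\right) + 39 = \left(\left(\frac{1}{8} \cdot 0\right)^{2} + 8092 + 68 \cdot \frac{1}{8} \cdot 0 + 119 \cdot \frac{1}{8} \cdot 0\right) + 39 = \left(0^{2} + 8092 + 68 \cdot 0 + 119 \cdot 0\right) + 39 = \left(0 + 8092 + 0 + 0\right) + 39 = 8092 + 39 = 8131$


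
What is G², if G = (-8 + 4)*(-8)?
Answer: 1024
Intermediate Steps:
G = 32 (G = -4*(-8) = 32)
G² = 32² = 1024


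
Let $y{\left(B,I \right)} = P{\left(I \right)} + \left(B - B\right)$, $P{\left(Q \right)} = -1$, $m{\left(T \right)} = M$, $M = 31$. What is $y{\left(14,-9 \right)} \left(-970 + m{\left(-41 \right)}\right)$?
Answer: $939$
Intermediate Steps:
$m{\left(T \right)} = 31$
$y{\left(B,I \right)} = -1$ ($y{\left(B,I \right)} = -1 + \left(B - B\right) = -1 + 0 = -1$)
$y{\left(14,-9 \right)} \left(-970 + m{\left(-41 \right)}\right) = - (-970 + 31) = \left(-1\right) \left(-939\right) = 939$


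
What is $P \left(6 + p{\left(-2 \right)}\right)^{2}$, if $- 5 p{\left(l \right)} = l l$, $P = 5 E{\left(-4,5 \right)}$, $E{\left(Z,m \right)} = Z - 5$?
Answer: $- \frac{6084}{5} \approx -1216.8$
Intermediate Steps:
$E{\left(Z,m \right)} = -5 + Z$
$P = -45$ ($P = 5 \left(-5 - 4\right) = 5 \left(-9\right) = -45$)
$p{\left(l \right)} = - \frac{l^{2}}{5}$ ($p{\left(l \right)} = - \frac{l l}{5} = - \frac{l^{2}}{5}$)
$P \left(6 + p{\left(-2 \right)}\right)^{2} = - 45 \left(6 - \frac{\left(-2\right)^{2}}{5}\right)^{2} = - 45 \left(6 - \frac{4}{5}\right)^{2} = - 45 \left(\frac{26}{5}\right)^{2} = \left(-45\right) \frac{676}{25} = - \frac{6084}{5}$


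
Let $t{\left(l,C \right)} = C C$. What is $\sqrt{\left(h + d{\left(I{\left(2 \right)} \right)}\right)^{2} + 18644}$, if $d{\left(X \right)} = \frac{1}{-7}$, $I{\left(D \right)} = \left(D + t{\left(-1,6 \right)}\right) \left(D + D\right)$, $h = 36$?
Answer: $\frac{\sqrt{976557}}{7} \approx 141.17$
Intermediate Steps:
$t{\left(l,C \right)} = C^{2}$
$I{\left(D \right)} = 2 D \left(36 + D\right)$ ($I{\left(D \right)} = \left(D + 6^{2}\right) \left(D + D\right) = \left(D + 36\right) 2 D = \left(36 + D\right) 2 D = 2 D \left(36 + D\right)$)
$d{\left(X \right)} = - \frac{1}{7}$
$\sqrt{\left(h + d{\left(I{\left(2 \right)} \right)}\right)^{2} + 18644} = \sqrt{\left(36 - \frac{1}{7}\right)^{2} + 18644} = \sqrt{\left(\frac{251}{7}\right)^{2} + 18644} = \sqrt{\frac{63001}{49} + 18644} = \sqrt{\frac{976557}{49}} = \frac{\sqrt{976557}}{7}$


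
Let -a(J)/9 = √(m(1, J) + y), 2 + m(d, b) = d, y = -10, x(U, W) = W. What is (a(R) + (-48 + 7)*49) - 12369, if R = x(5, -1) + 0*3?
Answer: -14378 - 9*I*√11 ≈ -14378.0 - 29.85*I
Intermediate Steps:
R = -1 (R = -1 + 0*3 = -1 + 0 = -1)
m(d, b) = -2 + d
a(J) = -9*I*√11 (a(J) = -9*√((-2 + 1) - 10) = -9*√(-1 - 10) = -9*I*√11)
(a(R) + (-48 + 7)*49) - 12369 = (-9*I*√11 + (-48 + 7)*49) - 12369 = (-9*I*√11 - 41*49) - 12369 = (-9*I*√11 - 2009) - 12369 = (-2009 - 9*I*√11) - 12369 = -14378 - 9*I*√11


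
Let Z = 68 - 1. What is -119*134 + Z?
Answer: -15879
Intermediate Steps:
Z = 67
-119*134 + Z = -119*134 + 67 = -15946 + 67 = -15879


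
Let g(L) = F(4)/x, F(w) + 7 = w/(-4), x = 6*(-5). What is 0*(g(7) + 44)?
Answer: 0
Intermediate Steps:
x = -30
F(w) = -7 - w/4 (F(w) = -7 + w/(-4) = -7 + w*(-¼) = -7 - w/4)
g(L) = 4/15 (g(L) = (-7 - ¼*4)/(-30) = (-7 - 1)*(-1/30) = -8*(-1/30) = 4/15)
0*(g(7) + 44) = 0*(4/15 + 44) = 0*(664/15) = 0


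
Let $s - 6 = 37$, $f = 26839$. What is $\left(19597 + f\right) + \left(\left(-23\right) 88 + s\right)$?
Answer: $44455$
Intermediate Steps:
$s = 43$ ($s = 6 + 37 = 43$)
$\left(19597 + f\right) + \left(\left(-23\right) 88 + s\right) = \left(19597 + 26839\right) + \left(\left(-23\right) 88 + 43\right) = 46436 + \left(-2024 + 43\right) = 46436 - 1981 = 44455$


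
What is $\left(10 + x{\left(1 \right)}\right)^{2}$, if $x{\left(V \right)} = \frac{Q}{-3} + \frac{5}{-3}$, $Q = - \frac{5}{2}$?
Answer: $\frac{3025}{36} \approx 84.028$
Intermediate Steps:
$Q = - \frac{5}{2}$ ($Q = \left(-5\right) \frac{1}{2} = - \frac{5}{2} \approx -2.5$)
$x{\left(V \right)} = - \frac{5}{6}$ ($x{\left(V \right)} = - \frac{5}{2 \left(-3\right)} + \frac{5}{-3} = \left(- \frac{5}{2}\right) \left(- \frac{1}{3}\right) + 5 \left(- \frac{1}{3}\right) = \frac{5}{6} - \frac{5}{3} = - \frac{5}{6}$)
$\left(10 + x{\left(1 \right)}\right)^{2} = \left(10 - \frac{5}{6}\right)^{2} = \left(\frac{55}{6}\right)^{2} = \frac{3025}{36}$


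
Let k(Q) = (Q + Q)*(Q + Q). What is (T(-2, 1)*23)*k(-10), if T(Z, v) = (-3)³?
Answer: -248400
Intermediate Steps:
k(Q) = 4*Q² (k(Q) = (2*Q)*(2*Q) = 4*Q²)
T(Z, v) = -27
(T(-2, 1)*23)*k(-10) = (-27*23)*(4*(-10)²) = -2484*100 = -621*400 = -248400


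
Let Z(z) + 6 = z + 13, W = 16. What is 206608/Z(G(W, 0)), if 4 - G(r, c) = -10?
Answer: 206608/21 ≈ 9838.5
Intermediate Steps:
G(r, c) = 14 (G(r, c) = 4 - 1*(-10) = 4 + 10 = 14)
Z(z) = 7 + z (Z(z) = -6 + (z + 13) = -6 + (13 + z) = 7 + z)
206608/Z(G(W, 0)) = 206608/(7 + 14) = 206608/21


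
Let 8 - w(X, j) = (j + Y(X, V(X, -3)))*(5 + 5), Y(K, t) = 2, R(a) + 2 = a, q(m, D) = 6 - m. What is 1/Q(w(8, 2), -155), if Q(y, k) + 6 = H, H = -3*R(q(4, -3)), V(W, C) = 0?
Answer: -⅙ ≈ -0.16667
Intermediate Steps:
R(a) = -2 + a
w(X, j) = -12 - 10*j (w(X, j) = 8 - (j + 2)*(5 + 5) = 8 - (2 + j)*10 = 8 - (20 + 10*j) = 8 + (-20 - 10*j) = -12 - 10*j)
H = 0 (H = -3*(-2 + (6 - 1*4)) = -3*(-2 + (6 - 4)) = -3*(-2 + 2) = -3*0 = 0)
Q(y, k) = -6 (Q(y, k) = -6 + 0 = -6)
1/Q(w(8, 2), -155) = 1/(-6) = -⅙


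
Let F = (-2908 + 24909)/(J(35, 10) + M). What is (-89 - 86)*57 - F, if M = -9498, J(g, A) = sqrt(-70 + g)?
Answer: -899656123527/90212039 + 22001*I*sqrt(35)/90212039 ≈ -9972.7 + 0.0014428*I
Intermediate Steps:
F = 22001/(-9498 + I*sqrt(35)) (F = (-2908 + 24909)/(sqrt(-70 + 35) - 9498) = 22001/(sqrt(-35) - 9498) = 22001/(I*sqrt(35) - 9498) = 22001/(-9498 + I*sqrt(35)) ≈ -2.3164 - 0.0014428*I)
(-89 - 86)*57 - F = (-89 - 86)*57 - (-208965498/90212039 - 22001*I*sqrt(35)/90212039) = -175*57 + (208965498/90212039 + 22001*I*sqrt(35)/90212039) = -9975 + (208965498/90212039 + 22001*I*sqrt(35)/90212039) = -899656123527/90212039 + 22001*I*sqrt(35)/90212039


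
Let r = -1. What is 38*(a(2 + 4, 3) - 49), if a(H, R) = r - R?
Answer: -2014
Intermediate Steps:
a(H, R) = -1 - R
38*(a(2 + 4, 3) - 49) = 38*((-1 - 1*3) - 49) = 38*((-1 - 3) - 49) = 38*(-4 - 49) = 38*(-53) = -2014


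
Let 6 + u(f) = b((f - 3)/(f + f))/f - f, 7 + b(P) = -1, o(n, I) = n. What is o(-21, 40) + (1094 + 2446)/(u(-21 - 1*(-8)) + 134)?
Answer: 7359/1841 ≈ 3.9973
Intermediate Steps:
b(P) = -8 (b(P) = -7 - 1 = -8)
u(f) = -6 - f - 8/f (u(f) = -6 + (-8/f - f) = -6 + (-f - 8/f) = -6 - f - 8/f)
o(-21, 40) + (1094 + 2446)/(u(-21 - 1*(-8)) + 134) = -21 + (1094 + 2446)/((-6 - (-21 - 1*(-8)) - 8/(-21 - 1*(-8))) + 134) = -21 + 3540/((-6 - (-21 + 8) - 8/(-21 + 8)) + 134) = -21 + 3540/((-6 - 1*(-13) - 8/(-13)) + 134) = -21 + 3540/((-6 + 13 - 8*(-1/13)) + 134) = -21 + 3540/((-6 + 13 + 8/13) + 134) = -21 + 3540/(99/13 + 134) = -21 + 3540/(1841/13) = -21 + 3540*(13/1841) = -21 + 46020/1841 = 7359/1841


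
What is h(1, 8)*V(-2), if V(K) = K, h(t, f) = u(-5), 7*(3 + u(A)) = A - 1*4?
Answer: 60/7 ≈ 8.5714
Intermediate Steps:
u(A) = -25/7 + A/7 (u(A) = -3 + (A - 1*4)/7 = -3 + (A - 4)/7 = -3 + (-4 + A)/7 = -3 + (-4/7 + A/7) = -25/7 + A/7)
h(t, f) = -30/7 (h(t, f) = -25/7 + (⅐)*(-5) = -25/7 - 5/7 = -30/7)
h(1, 8)*V(-2) = -30/7*(-2) = 60/7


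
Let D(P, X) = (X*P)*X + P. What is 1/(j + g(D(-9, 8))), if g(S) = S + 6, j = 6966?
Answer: 1/6387 ≈ 0.00015657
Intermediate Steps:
D(P, X) = P + P*X**2 (D(P, X) = (P*X)*X + P = P*X**2 + P = P + P*X**2)
g(S) = 6 + S
1/(j + g(D(-9, 8))) = 1/(6966 + (6 - 9*(1 + 8**2))) = 1/(6966 + (6 - 9*(1 + 64))) = 1/(6966 + (6 - 9*65)) = 1/(6966 + (6 - 585)) = 1/(6966 - 579) = 1/6387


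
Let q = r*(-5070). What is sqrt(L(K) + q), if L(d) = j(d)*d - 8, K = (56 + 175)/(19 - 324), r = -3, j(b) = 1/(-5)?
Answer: sqrt(1414180141)/305 ≈ 123.30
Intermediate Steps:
j(b) = -1/5
K = -231/305 (K = 231/(-305) = 231*(-1/305) = -231/305 ≈ -0.75738)
q = 15210 (q = -3*(-5070) = 15210)
L(d) = -8 - d/5 (L(d) = -d/5 - 8 = -8 - d/5)
sqrt(L(K) + q) = sqrt((-8 - 1/5*(-231/305)) + 15210) = sqrt((-8 + 231/1525) + 15210) = sqrt(-11969/1525 + 15210) = sqrt(23183281/1525) = sqrt(1414180141)/305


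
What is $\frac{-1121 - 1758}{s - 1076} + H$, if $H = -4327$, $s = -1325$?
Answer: $- \frac{10386248}{2401} \approx -4325.8$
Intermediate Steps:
$\frac{-1121 - 1758}{s - 1076} + H = \frac{-1121 - 1758}{-1325 - 1076} - 4327 = - \frac{2879}{-2401} - 4327 = \left(-2879\right) \left(- \frac{1}{2401}\right) - 4327 = \frac{2879}{2401} - 4327 = - \frac{10386248}{2401}$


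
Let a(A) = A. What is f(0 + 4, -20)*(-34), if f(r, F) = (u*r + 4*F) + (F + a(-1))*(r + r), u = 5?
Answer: 7752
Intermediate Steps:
f(r, F) = 4*F + 5*r + 2*r*(-1 + F) (f(r, F) = (5*r + 4*F) + (F - 1)*(r + r) = (4*F + 5*r) + (-1 + F)*(2*r) = (4*F + 5*r) + 2*r*(-1 + F) = 4*F + 5*r + 2*r*(-1 + F))
f(0 + 4, -20)*(-34) = (3*(0 + 4) + 4*(-20) + 2*(-20)*(0 + 4))*(-34) = (3*4 - 80 + 2*(-20)*4)*(-34) = (12 - 80 - 160)*(-34) = -228*(-34) = 7752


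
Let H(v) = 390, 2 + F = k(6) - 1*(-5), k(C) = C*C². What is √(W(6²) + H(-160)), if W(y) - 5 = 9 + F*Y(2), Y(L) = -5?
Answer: I*√691 ≈ 26.287*I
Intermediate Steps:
k(C) = C³
F = 219 (F = -2 + (6³ - 1*(-5)) = -2 + (216 + 5) = -2 + 221 = 219)
W(y) = -1081 (W(y) = 5 + (9 + 219*(-5)) = 5 + (9 - 1095) = 5 - 1086 = -1081)
√(W(6²) + H(-160)) = √(-1081 + 390) = √(-691) = I*√691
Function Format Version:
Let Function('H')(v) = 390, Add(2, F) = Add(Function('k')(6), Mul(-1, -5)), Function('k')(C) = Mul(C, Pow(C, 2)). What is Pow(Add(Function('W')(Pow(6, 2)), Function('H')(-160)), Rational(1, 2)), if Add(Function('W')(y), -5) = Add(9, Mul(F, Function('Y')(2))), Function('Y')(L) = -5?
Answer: Mul(I, Pow(691, Rational(1, 2))) ≈ Mul(26.287, I)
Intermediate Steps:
Function('k')(C) = Pow(C, 3)
F = 219 (F = Add(-2, Add(Pow(6, 3), Mul(-1, -5))) = Add(-2, Add(216, 5)) = Add(-2, 221) = 219)
Function('W')(y) = -1081 (Function('W')(y) = Add(5, Add(9, Mul(219, -5))) = Add(5, Add(9, -1095)) = Add(5, -1086) = -1081)
Pow(Add(Function('W')(Pow(6, 2)), Function('H')(-160)), Rational(1, 2)) = Pow(Add(-1081, 390), Rational(1, 2)) = Pow(-691, Rational(1, 2)) = Mul(I, Pow(691, Rational(1, 2)))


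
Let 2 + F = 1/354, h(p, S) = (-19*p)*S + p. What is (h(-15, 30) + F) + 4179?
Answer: 4500049/354 ≈ 12712.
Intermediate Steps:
h(p, S) = p - 19*S*p (h(p, S) = -19*S*p + p = p - 19*S*p)
F = -707/354 (F = -2 + 1/354 = -707/354 ≈ -1.9972)
(h(-15, 30) + F) + 4179 = (-15*(1 - 19*30) - 707/354) + 4179 = (-15*(1 - 570) - 707/354) + 4179 = (-15*(-569) - 707/354) + 4179 = (8535 - 707/354) + 4179 = 3020683/354 + 4179 = 4500049/354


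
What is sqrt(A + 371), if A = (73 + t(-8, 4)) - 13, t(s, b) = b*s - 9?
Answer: sqrt(390) ≈ 19.748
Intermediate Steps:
t(s, b) = -9 + b*s
A = 19 (A = (73 + (-9 + 4*(-8))) - 13 = (73 + (-9 - 32)) - 13 = (73 - 41) - 13 = 32 - 13 = 19)
sqrt(A + 371) = sqrt(19 + 371) = sqrt(390)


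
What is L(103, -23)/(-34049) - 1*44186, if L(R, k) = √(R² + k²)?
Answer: -44186 - √11138/34049 ≈ -44186.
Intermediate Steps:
L(103, -23)/(-34049) - 1*44186 = √(103² + (-23)²)/(-34049) - 1*44186 = √(10609 + 529)*(-1/34049) - 44186 = √11138*(-1/34049) - 44186 = -√11138/34049 - 44186 = -44186 - √11138/34049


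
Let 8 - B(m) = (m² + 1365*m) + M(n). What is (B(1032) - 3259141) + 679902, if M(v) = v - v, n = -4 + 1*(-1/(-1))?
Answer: -5052935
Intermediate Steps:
n = -3 (n = -4 + 1*(-1*(-1)) = -4 + 1*1 = -4 + 1 = -3)
M(v) = 0
B(m) = 8 - m² - 1365*m (B(m) = 8 - ((m² + 1365*m) + 0) = 8 - (m² + 1365*m) = 8 + (-m² - 1365*m) = 8 - m² - 1365*m)
(B(1032) - 3259141) + 679902 = ((8 - 1*1032² - 1365*1032) - 3259141) + 679902 = ((8 - 1*1065024 - 1408680) - 3259141) + 679902 = ((8 - 1065024 - 1408680) - 3259141) + 679902 = (-2473696 - 3259141) + 679902 = -5732837 + 679902 = -5052935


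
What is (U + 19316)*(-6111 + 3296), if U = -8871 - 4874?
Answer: -15682365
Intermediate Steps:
U = -13745
(U + 19316)*(-6111 + 3296) = (-13745 + 19316)*(-6111 + 3296) = 5571*(-2815) = -15682365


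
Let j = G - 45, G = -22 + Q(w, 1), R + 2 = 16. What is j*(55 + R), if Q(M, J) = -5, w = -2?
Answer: -4968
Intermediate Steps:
R = 14 (R = -2 + 16 = 14)
G = -27 (G = -22 - 5 = -27)
j = -72 (j = -27 - 45 = -72)
j*(55 + R) = -72*(55 + 14) = -72*69 = -4968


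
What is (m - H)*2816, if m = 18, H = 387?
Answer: -1039104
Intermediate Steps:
(m - H)*2816 = (18 - 1*387)*2816 = (18 - 387)*2816 = -369*2816 = -1039104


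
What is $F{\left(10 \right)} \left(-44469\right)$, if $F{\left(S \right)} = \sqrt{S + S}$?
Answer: $- 88938 \sqrt{5} \approx -1.9887 \cdot 10^{5}$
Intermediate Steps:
$F{\left(S \right)} = \sqrt{2} \sqrt{S}$ ($F{\left(S \right)} = \sqrt{2 S} = \sqrt{2} \sqrt{S}$)
$F{\left(10 \right)} \left(-44469\right) = \sqrt{2} \sqrt{10} \left(-44469\right) = 2 \sqrt{5} \left(-44469\right) = - 88938 \sqrt{5}$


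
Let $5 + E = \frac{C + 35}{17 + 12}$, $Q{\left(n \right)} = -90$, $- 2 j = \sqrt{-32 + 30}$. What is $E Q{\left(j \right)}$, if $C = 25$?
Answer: $\frac{7650}{29} \approx 263.79$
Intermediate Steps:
$j = - \frac{i \sqrt{2}}{2}$ ($j = - \frac{\sqrt{-32 + 30}}{2} = - \frac{\sqrt{-2}}{2} = - \frac{i \sqrt{2}}{2} \approx - 0.70711 i$)
$E = - \frac{85}{29}$ ($E = -5 + \frac{25 + 35}{17 + 12} = -5 + \frac{60}{29} = - \frac{85}{29} \approx -2.931$)
$E Q{\left(j \right)} = \left(- \frac{85}{29}\right) \left(-90\right) = \frac{7650}{29}$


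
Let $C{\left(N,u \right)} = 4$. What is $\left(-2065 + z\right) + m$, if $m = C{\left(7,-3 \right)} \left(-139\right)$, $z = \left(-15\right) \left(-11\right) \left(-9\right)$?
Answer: $-4106$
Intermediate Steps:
$z = -1485$ ($z = 165 \left(-9\right) = -1485$)
$m = -556$ ($m = 4 \left(-139\right) = -556$)
$\left(-2065 + z\right) + m = \left(-2065 - 1485\right) - 556 = -3550 - 556 = -4106$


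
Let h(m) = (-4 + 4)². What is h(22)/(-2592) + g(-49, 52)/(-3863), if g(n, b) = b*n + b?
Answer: 2496/3863 ≈ 0.64613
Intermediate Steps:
g(n, b) = b + b*n
h(m) = 0 (h(m) = 0² = 0)
h(22)/(-2592) + g(-49, 52)/(-3863) = 0/(-2592) + (52*(1 - 49))/(-3863) = 0*(-1/2592) + (52*(-48))*(-1/3863) = 0 - 2496*(-1/3863) = 0 + 2496/3863 = 2496/3863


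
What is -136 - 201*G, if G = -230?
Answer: 46094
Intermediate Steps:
-136 - 201*G = -136 - 201*(-230) = -136 + 46230 = 46094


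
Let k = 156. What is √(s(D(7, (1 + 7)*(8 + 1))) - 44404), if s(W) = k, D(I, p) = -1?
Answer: 2*I*√11062 ≈ 210.35*I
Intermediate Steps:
s(W) = 156
√(s(D(7, (1 + 7)*(8 + 1))) - 44404) = √(156 - 44404) = √(-44248) = 2*I*√11062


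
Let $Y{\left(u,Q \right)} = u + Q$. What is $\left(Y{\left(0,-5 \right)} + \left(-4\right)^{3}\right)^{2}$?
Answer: $4761$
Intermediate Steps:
$Y{\left(u,Q \right)} = Q + u$
$\left(Y{\left(0,-5 \right)} + \left(-4\right)^{3}\right)^{2} = \left(\left(-5 + 0\right) + \left(-4\right)^{3}\right)^{2} = \left(-5 - 64\right)^{2} = \left(-69\right)^{2} = 4761$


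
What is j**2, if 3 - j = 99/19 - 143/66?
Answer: 25/12996 ≈ 0.0019237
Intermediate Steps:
j = -5/114 (j = 3 - (99/19 - 143/66) = 3 - (99*(1/19) - 143*1/66) = 3 - (99/19 - 13/6) = 3 - 1*347/114 = 3 - 347/114 = -5/114 ≈ -0.043860)
j**2 = (-5/114)**2 = 25/12996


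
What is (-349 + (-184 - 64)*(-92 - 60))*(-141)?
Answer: -5265927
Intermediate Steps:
(-349 + (-184 - 64)*(-92 - 60))*(-141) = (-349 - 248*(-152))*(-141) = (-349 + 37696)*(-141) = 37347*(-141) = -5265927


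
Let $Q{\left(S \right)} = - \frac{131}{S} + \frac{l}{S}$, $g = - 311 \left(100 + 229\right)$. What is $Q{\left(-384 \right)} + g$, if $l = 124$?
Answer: $- \frac{39290489}{384} \approx -1.0232 \cdot 10^{5}$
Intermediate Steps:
$g = -102319$ ($g = \left(-311\right) 329 = -102319$)
$Q{\left(S \right)} = - \frac{7}{S}$ ($Q{\left(S \right)} = - \frac{131}{S} + \frac{124}{S} = - \frac{7}{S}$)
$Q{\left(-384 \right)} + g = - \frac{7}{-384} - 102319 = \left(-7\right) \left(- \frac{1}{384}\right) - 102319 = \frac{7}{384} - 102319 = - \frac{39290489}{384}$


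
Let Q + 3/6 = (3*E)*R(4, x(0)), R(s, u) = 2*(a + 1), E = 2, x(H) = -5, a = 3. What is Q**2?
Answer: 9025/4 ≈ 2256.3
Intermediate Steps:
R(s, u) = 8 (R(s, u) = 2*(3 + 1) = 2*4 = 8)
Q = 95/2 (Q = -1/2 + (3*2)*8 = -1/2 + 6*8 = -1/2 + 48 = 95/2 ≈ 47.500)
Q**2 = (95/2)**2 = 9025/4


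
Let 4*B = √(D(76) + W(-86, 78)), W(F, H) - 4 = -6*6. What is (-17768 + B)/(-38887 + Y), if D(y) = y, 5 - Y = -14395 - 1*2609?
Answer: 8884/10939 - √11/43756 ≈ 0.81206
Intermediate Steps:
Y = 17009 (Y = 5 - (-14395 - 1*2609) = 5 - (-14395 - 2609) = 5 - 1*(-17004) = 5 + 17004 = 17009)
W(F, H) = -32 (W(F, H) = 4 - 6*6 = 4 - 36 = -32)
B = √11/2 (B = √(76 - 32)/4 = √44/4 = (2*√11)/4 = √11/2 ≈ 1.6583)
(-17768 + B)/(-38887 + Y) = (-17768 + √11/2)/(-38887 + 17009) = (-17768 + √11/2)/(-21878) = (-17768 + √11/2)*(-1/21878) = 8884/10939 - √11/43756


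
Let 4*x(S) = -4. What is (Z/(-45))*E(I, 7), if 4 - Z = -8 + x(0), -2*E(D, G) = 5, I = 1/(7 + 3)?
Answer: 13/18 ≈ 0.72222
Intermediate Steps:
x(S) = -1 (x(S) = (¼)*(-4) = -1)
I = ⅒ (I = 1/10 = ⅒ ≈ 0.10000)
E(D, G) = -5/2 (E(D, G) = -½*5 = -5/2)
Z = 13 (Z = 4 - (-8 - 1) = 4 - 1*(-9) = 4 + 9 = 13)
(Z/(-45))*E(I, 7) = (13/(-45))*(-5/2) = (13*(-1/45))*(-5/2) = -13/45*(-5/2) = 13/18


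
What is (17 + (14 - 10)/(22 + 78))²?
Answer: 181476/625 ≈ 290.36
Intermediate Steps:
(17 + (14 - 10)/(22 + 78))² = (17 + 4/100)² = (17 + 4*(1/100))² = (17 + 1/25)² = (426/25)² = 181476/625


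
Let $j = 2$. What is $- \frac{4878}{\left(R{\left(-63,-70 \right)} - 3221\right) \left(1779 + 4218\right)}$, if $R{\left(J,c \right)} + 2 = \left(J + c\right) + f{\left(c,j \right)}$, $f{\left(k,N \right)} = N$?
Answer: $\frac{271}{1117441} \approx 0.00024252$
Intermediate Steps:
$R{\left(J,c \right)} = J + c$ ($R{\left(J,c \right)} = -2 + \left(\left(J + c\right) + 2\right) = -2 + \left(2 + J + c\right) = J + c$)
$- \frac{4878}{\left(R{\left(-63,-70 \right)} - 3221\right) \left(1779 + 4218\right)} = - \frac{4878}{\left(\left(-63 - 70\right) - 3221\right) \left(1779 + 4218\right)} = - \frac{4878}{\left(-133 - 3221\right) 5997} = - \frac{4878}{\left(-3354\right) 5997} = - \frac{4878}{-20113938} = \left(-4878\right) \left(- \frac{1}{20113938}\right) = \frac{271}{1117441}$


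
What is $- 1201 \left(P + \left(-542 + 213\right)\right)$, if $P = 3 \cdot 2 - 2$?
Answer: $390325$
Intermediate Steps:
$P = 4$ ($P = 6 - 2 = 4$)
$- 1201 \left(P + \left(-542 + 213\right)\right) = - 1201 \left(4 + \left(-542 + 213\right)\right) = - 1201 \left(4 - 329\right) = \left(-1201\right) \left(-325\right) = 390325$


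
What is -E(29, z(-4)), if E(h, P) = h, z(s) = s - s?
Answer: -29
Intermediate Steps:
z(s) = 0
-E(29, z(-4)) = -1*29 = -29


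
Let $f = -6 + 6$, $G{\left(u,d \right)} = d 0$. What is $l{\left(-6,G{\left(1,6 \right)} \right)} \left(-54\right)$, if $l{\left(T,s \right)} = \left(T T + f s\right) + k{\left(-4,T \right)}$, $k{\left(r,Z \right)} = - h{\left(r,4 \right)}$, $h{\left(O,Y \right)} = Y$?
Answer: $-1728$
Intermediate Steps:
$G{\left(u,d \right)} = 0$
$k{\left(r,Z \right)} = -4$ ($k{\left(r,Z \right)} = \left(-1\right) 4 = -4$)
$f = 0$
$l{\left(T,s \right)} = -4 + T^{2}$ ($l{\left(T,s \right)} = \left(T T + 0 s\right) - 4 = \left(T^{2} + 0\right) - 4 = T^{2} - 4 = -4 + T^{2}$)
$l{\left(-6,G{\left(1,6 \right)} \right)} \left(-54\right) = \left(-4 + \left(-6\right)^{2}\right) \left(-54\right) = \left(-4 + 36\right) \left(-54\right) = 32 \left(-54\right) = -1728$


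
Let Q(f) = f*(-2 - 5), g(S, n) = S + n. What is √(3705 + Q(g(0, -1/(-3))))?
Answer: 2*√8331/3 ≈ 60.850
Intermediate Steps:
Q(f) = -7*f (Q(f) = f*(-7) = -7*f)
√(3705 + Q(g(0, -1/(-3)))) = √(3705 - 7*(0 - 1/(-3))) = √(3705 - 7*(0 - 1*(-⅓))) = √(3705 - 7*(0 + ⅓)) = √(3705 - 7*⅓) = √(3705 - 7/3) = √(11108/3) = 2*√8331/3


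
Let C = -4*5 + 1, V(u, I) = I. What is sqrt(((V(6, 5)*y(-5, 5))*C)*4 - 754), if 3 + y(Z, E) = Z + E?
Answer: sqrt(386) ≈ 19.647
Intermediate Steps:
C = -19 (C = -20 + 1 = -19)
y(Z, E) = -3 + E + Z (y(Z, E) = -3 + (Z + E) = -3 + (E + Z) = -3 + E + Z)
sqrt(((V(6, 5)*y(-5, 5))*C)*4 - 754) = sqrt(((5*(-3 + 5 - 5))*(-19))*4 - 754) = sqrt(((5*(-3))*(-19))*4 - 754) = sqrt(-15*(-19)*4 - 754) = sqrt(285*4 - 754) = sqrt(1140 - 754) = sqrt(386)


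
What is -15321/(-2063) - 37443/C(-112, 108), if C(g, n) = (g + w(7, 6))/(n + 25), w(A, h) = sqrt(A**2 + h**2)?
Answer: 383610349601/8567639 + 1659973*sqrt(85)/4153 ≈ 48459.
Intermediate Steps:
C(g, n) = (g + sqrt(85))/(25 + n) (C(g, n) = (g + sqrt(7**2 + 6**2))/(n + 25) = (g + sqrt(49 + 36))/(25 + n) = (g + sqrt(85))/(25 + n))
-15321/(-2063) - 37443/C(-112, 108) = -15321/(-2063) - 37443*(25 + 108)/(-112 + sqrt(85)) = -15321*(-1/2063) - 37443*133/(-112 + sqrt(85)) = 15321/2063 - 37443*133/(-112 + sqrt(85)) = 15321/2063 - 37443/(-16/19 + sqrt(85)/133)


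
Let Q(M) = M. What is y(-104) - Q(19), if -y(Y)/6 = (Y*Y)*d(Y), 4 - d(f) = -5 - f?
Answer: 6165101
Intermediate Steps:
d(f) = 9 + f (d(f) = 4 - (-5 - f) = 4 + (5 + f) = 9 + f)
y(Y) = -6*Y²*(9 + Y) (y(Y) = -6*Y*Y*(9 + Y) = -6*Y²*(9 + Y))
y(-104) - Q(19) = 6*(-104)²*(-9 - 1*(-104)) - 1*19 = 6*10816*(-9 + 104) - 19 = 6*10816*95 - 19 = 6165120 - 19 = 6165101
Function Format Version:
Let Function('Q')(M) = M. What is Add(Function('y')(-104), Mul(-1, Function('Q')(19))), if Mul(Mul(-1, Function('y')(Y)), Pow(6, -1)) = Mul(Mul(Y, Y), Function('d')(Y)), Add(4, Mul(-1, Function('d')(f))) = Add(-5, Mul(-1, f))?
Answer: 6165101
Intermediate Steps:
Function('d')(f) = Add(9, f) (Function('d')(f) = Add(4, Mul(-1, Add(-5, Mul(-1, f)))) = Add(4, Add(5, f)) = Add(9, f))
Function('y')(Y) = Mul(-6, Pow(Y, 2), Add(9, Y)) (Function('y')(Y) = Mul(-6, Mul(Mul(Y, Y), Add(9, Y))) = Mul(-6, Mul(Pow(Y, 2), Add(9, Y))) = Mul(-6, Pow(Y, 2), Add(9, Y)))
Add(Function('y')(-104), Mul(-1, Function('Q')(19))) = Add(Mul(6, Pow(-104, 2), Add(-9, Mul(-1, -104))), Mul(-1, 19)) = Add(Mul(6, 10816, Add(-9, 104)), -19) = Add(Mul(6, 10816, 95), -19) = Add(6165120, -19) = 6165101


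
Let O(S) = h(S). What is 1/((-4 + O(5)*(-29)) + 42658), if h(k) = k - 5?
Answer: 1/42654 ≈ 2.3444e-5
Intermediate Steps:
h(k) = -5 + k
O(S) = -5 + S
1/((-4 + O(5)*(-29)) + 42658) = 1/((-4 + (-5 + 5)*(-29)) + 42658) = 1/((-4 + 0*(-29)) + 42658) = 1/((-4 + 0) + 42658) = 1/(-4 + 42658) = 1/42654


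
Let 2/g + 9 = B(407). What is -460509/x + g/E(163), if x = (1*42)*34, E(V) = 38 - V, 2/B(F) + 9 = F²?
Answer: -408633149571/1267144300 ≈ -322.48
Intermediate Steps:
B(F) = 2/(-9 + F²)
g = -165640/745379 (g = 2/(-9 + 2/(-9 + 407²)) = 2/(-9 + 2/(-9 + 165649)) = 2/(-9 + 2/165640) = 2/(-9 + 2*(1/165640)) = 2/(-9 + 1/82820) = 2/(-745379/82820) = 2*(-82820/745379) = -165640/745379 ≈ -0.22222)
x = 1428 (x = 42*34 = 1428)
-460509/x + g/E(163) = -460509/1428 - 165640/(745379*(38 - 1*163)) = -460509*1/1428 - 165640/(745379*(38 - 163)) = -21929/68 - 165640/745379/(-125) = -21929/68 - 165640/745379*(-1/125) = -21929/68 + 33128/18634475 = -408633149571/1267144300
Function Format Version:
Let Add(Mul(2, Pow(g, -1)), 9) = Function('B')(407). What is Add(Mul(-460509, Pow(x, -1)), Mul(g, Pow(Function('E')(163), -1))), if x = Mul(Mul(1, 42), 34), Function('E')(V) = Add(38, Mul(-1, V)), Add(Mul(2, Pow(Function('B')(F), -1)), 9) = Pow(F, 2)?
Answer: Rational(-408633149571, 1267144300) ≈ -322.48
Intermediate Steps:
Function('B')(F) = Mul(2, Pow(Add(-9, Pow(F, 2)), -1))
g = Rational(-165640, 745379) (g = Mul(2, Pow(Add(-9, Mul(2, Pow(Add(-9, Pow(407, 2)), -1))), -1)) = Mul(2, Pow(Add(-9, Mul(2, Pow(Add(-9, 165649), -1))), -1)) = Mul(2, Pow(Add(-9, Mul(2, Pow(165640, -1))), -1)) = Mul(2, Pow(Add(-9, Mul(2, Rational(1, 165640))), -1)) = Mul(2, Pow(Add(-9, Rational(1, 82820)), -1)) = Mul(2, Pow(Rational(-745379, 82820), -1)) = Mul(2, Rational(-82820, 745379)) = Rational(-165640, 745379) ≈ -0.22222)
x = 1428 (x = Mul(42, 34) = 1428)
Add(Mul(-460509, Pow(x, -1)), Mul(g, Pow(Function('E')(163), -1))) = Add(Mul(-460509, Pow(1428, -1)), Mul(Rational(-165640, 745379), Pow(Add(38, Mul(-1, 163)), -1))) = Add(Mul(-460509, Rational(1, 1428)), Mul(Rational(-165640, 745379), Pow(Add(38, -163), -1))) = Add(Rational(-21929, 68), Mul(Rational(-165640, 745379), Pow(-125, -1))) = Add(Rational(-21929, 68), Mul(Rational(-165640, 745379), Rational(-1, 125))) = Add(Rational(-21929, 68), Rational(33128, 18634475)) = Rational(-408633149571, 1267144300)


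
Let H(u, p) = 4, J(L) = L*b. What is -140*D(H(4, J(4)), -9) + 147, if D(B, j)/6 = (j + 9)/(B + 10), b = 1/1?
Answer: 147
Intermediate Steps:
b = 1 (b = 1*1 = 1)
J(L) = L (J(L) = L*1 = L)
D(B, j) = 6*(9 + j)/(10 + B) (D(B, j) = 6*((j + 9)/(B + 10)) = 6*((9 + j)/(10 + B)) = 6*(9 + j)/(10 + B))
-140*D(H(4, J(4)), -9) + 147 = -840*(9 - 9)/(10 + 4) + 147 = -840*0/14 + 147 = -140*0 + 147 = 0 + 147 = 147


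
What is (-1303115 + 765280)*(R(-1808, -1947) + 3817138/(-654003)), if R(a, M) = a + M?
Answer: 1322858107077505/654003 ≈ 2.0227e+9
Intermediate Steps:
R(a, M) = M + a
(-1303115 + 765280)*(R(-1808, -1947) + 3817138/(-654003)) = (-1303115 + 765280)*((-1947 - 1808) + 3817138/(-654003)) = -537835*(-3755 + 3817138*(-1/654003)) = -537835*(-3755 - 3817138/654003) = -537835*(-2459598403/654003) = 1322858107077505/654003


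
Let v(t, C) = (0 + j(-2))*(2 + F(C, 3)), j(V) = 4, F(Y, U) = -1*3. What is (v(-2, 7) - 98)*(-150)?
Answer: 15300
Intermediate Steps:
F(Y, U) = -3
v(t, C) = -4 (v(t, C) = (0 + 4)*(2 - 3) = 4*(-1) = -4)
(v(-2, 7) - 98)*(-150) = (-4 - 98)*(-150) = -102*(-150) = 15300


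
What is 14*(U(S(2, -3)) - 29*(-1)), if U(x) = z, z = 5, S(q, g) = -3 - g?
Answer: 476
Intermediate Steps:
U(x) = 5
14*(U(S(2, -3)) - 29*(-1)) = 14*(5 - 29*(-1)) = 14*(5 + 29) = 14*34 = 476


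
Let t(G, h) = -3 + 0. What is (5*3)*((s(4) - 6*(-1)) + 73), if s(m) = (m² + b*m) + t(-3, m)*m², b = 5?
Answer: 1005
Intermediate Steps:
t(G, h) = -3
s(m) = -2*m² + 5*m (s(m) = (m² + 5*m) - 3*m² = -2*m² + 5*m)
(5*3)*((s(4) - 6*(-1)) + 73) = (5*3)*((4*(5 - 2*4) - 6*(-1)) + 73) = 15*((4*(5 - 8) + 6) + 73) = 15*((4*(-3) + 6) + 73) = 15*((-12 + 6) + 73) = 15*(-6 + 73) = 15*67 = 1005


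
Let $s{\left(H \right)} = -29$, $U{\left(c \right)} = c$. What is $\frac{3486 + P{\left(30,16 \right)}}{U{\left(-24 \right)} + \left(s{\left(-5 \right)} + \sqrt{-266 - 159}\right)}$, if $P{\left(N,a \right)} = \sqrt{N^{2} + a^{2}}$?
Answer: $- \frac{8480}{147} - \frac{800 i \sqrt{17}}{147} \approx -57.687 - 22.439 i$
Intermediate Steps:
$\frac{3486 + P{\left(30,16 \right)}}{U{\left(-24 \right)} + \left(s{\left(-5 \right)} + \sqrt{-266 - 159}\right)} = \frac{3486 + \sqrt{30^{2} + 16^{2}}}{-24 - \left(29 - \sqrt{-266 - 159}\right)} = \frac{3486 + \sqrt{900 + 256}}{-24 - \left(29 - \sqrt{-425}\right)} = \frac{3486 + \sqrt{1156}}{-24 - \left(29 - 5 i \sqrt{17}\right)} = \frac{3486 + 34}{-53 + 5 i \sqrt{17}} = \frac{3520}{-53 + 5 i \sqrt{17}}$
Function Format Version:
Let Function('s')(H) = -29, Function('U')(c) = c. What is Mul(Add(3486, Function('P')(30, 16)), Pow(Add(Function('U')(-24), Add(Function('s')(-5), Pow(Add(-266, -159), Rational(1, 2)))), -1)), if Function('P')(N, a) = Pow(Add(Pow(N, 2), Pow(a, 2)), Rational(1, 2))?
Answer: Add(Rational(-8480, 147), Mul(Rational(-800, 147), I, Pow(17, Rational(1, 2)))) ≈ Add(-57.687, Mul(-22.439, I))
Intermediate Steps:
Mul(Add(3486, Function('P')(30, 16)), Pow(Add(Function('U')(-24), Add(Function('s')(-5), Pow(Add(-266, -159), Rational(1, 2)))), -1)) = Mul(Add(3486, Pow(Add(Pow(30, 2), Pow(16, 2)), Rational(1, 2))), Pow(Add(-24, Add(-29, Pow(Add(-266, -159), Rational(1, 2)))), -1)) = Mul(Add(3486, Pow(Add(900, 256), Rational(1, 2))), Pow(Add(-24, Add(-29, Pow(-425, Rational(1, 2)))), -1)) = Mul(Add(3486, Pow(1156, Rational(1, 2))), Pow(Add(-24, Add(-29, Mul(5, I, Pow(17, Rational(1, 2))))), -1)) = Mul(Add(3486, 34), Pow(Add(-53, Mul(5, I, Pow(17, Rational(1, 2)))), -1)) = Mul(3520, Pow(Add(-53, Mul(5, I, Pow(17, Rational(1, 2)))), -1))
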